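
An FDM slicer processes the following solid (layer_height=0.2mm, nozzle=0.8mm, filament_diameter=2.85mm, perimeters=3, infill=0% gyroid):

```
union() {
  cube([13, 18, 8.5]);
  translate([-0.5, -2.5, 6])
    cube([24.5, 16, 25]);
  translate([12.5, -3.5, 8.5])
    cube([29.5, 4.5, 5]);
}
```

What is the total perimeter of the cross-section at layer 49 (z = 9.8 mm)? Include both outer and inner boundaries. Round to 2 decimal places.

At z = 9.8 mm: the cube is not intersected at this z (z outside [0, 8.5]); the cube at (-0.5, -2.5) is present — its section is the full 24.5×16 rectangle (perimeter 81.00 mm); the 29.5×4.5 cube at (12.5, -3.5) contributes its full rectangle (perimeter 68.00 mm); Taking the union: the regions partially overlap (shared area 40.25 mm²), so the edge portions inside another operand are dropped and the merged outline is re-measured after clipping — boundary = 119.00 mm. Overall, the cross-section is a single solid region. Total boundary length (outer) = 119.00 mm.

119.00 mm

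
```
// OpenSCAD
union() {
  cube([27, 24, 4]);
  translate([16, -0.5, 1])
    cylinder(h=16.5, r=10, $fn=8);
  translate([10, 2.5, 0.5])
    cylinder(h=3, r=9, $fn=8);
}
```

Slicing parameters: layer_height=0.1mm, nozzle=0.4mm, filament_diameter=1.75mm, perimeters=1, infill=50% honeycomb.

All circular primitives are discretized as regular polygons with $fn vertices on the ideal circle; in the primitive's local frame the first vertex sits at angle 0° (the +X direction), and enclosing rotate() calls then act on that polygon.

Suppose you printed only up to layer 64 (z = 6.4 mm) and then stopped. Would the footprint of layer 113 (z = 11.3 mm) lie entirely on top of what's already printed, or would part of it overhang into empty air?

entirely on top

Compare the two slices. At z = 6.4: the cube is absent (z outside [0, 4]); the r=10 cylinder at (16, -0.5) contributes a regular 8-gon of circumradius 10 (area = (8/2)·10.000²·sin(360°/8) = 282.84 mm²); the cylinder at (10, 2.5) is not intersected at this z (z outside [0.5, 3.5]); Merging all regions: only the r=10 cylinder at (16, -0.5) is present, so the union is just that shape — area = 282.84 mm². At z = 11.3: the cube does not reach this height (z outside [0, 4]); the r=10 cylinder at (16, -0.5) contributes a regular 8-gon of circumradius 10 (area = (8/2)·10.000²·sin(360°/8) = 282.84 mm²); the cylinder at (10, 2.5) is absent (z outside [0.5, 3.5]); Taking the union: only the r=10 cylinder at (16, -0.5) is present, so the union is just that shape — area = 282.84 mm². Checking containment: the cross-section at z = 11.3 is a subset of the cross-section at z = 6.4.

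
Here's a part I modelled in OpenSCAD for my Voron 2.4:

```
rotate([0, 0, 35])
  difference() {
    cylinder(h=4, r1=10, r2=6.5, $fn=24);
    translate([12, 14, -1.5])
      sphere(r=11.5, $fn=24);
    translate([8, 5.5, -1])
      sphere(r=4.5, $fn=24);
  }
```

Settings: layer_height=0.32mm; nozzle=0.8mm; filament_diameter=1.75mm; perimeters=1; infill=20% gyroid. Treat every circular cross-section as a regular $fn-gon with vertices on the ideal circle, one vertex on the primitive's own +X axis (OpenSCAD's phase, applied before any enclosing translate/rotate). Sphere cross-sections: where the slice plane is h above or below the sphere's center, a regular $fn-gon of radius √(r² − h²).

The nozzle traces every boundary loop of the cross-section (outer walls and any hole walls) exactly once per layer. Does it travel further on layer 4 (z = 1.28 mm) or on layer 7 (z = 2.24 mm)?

layer 4 (z = 1.28 mm)

Layer 4 (z = 1.28): the cone contributes a regular 24-gon of circumradius 8.880 (interpolated between r1=10 and r2=6.5 at t=0.320) (perimeter = 2·24·8.880·sin(180°/24) = 55.64 mm); the r=11.5 sphere at (12, 14) contributes a regular 24-gon of circumradius √(11.5²−2.78²) = 11.159 (perimeter = 2·24·11.159·sin(180°/24) = 69.91 mm); the r=4.5 sphere at (8, 5.5) contributes a regular 24-gon of circumradius √(4.5²−2.28²) = 3.880 (perimeter = 2·24·3.880·sin(180°/24) = 24.31 mm); Subtracting the remaining from the first: starting from the cone, the r=11.5 sphere at (12, 14) partially overlaps it — only the 7.48 mm² overlap (of its 386.74 mm²) is removed, clipping the outline; the r=4.5 sphere at (8, 5.5) partially overlaps it — only the 9.46 mm² overlap (of its 46.75 mm²) is removed, clipping the outline — boundary = 56.22 mm; (rotated 35° about Z; rotation is an isometry so areas/perimeters/island counts are preserved). So its perimeter = 56.22 mm. Layer 7 (z = 2.24): the cone: at t=0.560 of its height the radius interpolates to r₁+(r₂−r₁)t = 8.040, giving a regular 24-gon of that circumradius (perimeter = 2·24·8.040·sin(180°/24) = 50.37 mm); the r=11.5 sphere at (12, 14) contributes a regular 24-gon of circumradius √(11.5²−3.74²) = 10.875 (perimeter = 2·24·10.875·sin(180°/24) = 68.13 mm); the sphere at (8, 5.5): section is a regular 24-gon, circumradius = √(r²−h²) = √(4.5²−3.24²) = 3.123 (perimeter = 2·24·3.123·sin(180°/24) = 19.57 mm); After the difference (first − rest): starting from the cone, the r=11.5 sphere at (12, 14) partially overlaps it — only the 0.91 mm² overlap (of its 367.30 mm²) is removed, clipping the outline; the r=4.5 sphere at (8, 5.5) partially overlaps it — only the 3.95 mm² overlap (of its 30.29 mm²) is removed, clipping the outline — boundary = 50.73 mm; (rotated 35° about Z; rotation is an isometry so areas/perimeters/island counts are preserved). So its perimeter = 50.73 mm. Layer 4 is larger (56.22 vs 50.73 mm).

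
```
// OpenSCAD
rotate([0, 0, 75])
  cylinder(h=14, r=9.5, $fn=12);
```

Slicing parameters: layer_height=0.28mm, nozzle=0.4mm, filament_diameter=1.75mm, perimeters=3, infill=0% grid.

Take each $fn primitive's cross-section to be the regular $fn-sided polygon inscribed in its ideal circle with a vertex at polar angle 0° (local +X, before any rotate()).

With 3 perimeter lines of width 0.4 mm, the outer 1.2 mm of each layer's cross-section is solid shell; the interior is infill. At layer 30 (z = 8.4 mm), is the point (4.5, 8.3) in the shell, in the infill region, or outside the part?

At z = 8.4 mm: the r=9.5 cylinder contributes a regular 12-gon of circumradius 9.5; (whole slice rotated 75° about Z — lengths, areas and connectivity unchanged). Overall, the cross-section is a single solid region. Undo the 75° rotation: the query point maps to (9.182, -2.198) in the un-rotated model frame. The nearest boundary edge runs (8.23, -4.75)→(9.50, 0.00); distance from the point to it = 0.26 mm. The point is not inside any of the regions above, so it lies outside the cross-section (0.26 mm from the nearest boundary).

outside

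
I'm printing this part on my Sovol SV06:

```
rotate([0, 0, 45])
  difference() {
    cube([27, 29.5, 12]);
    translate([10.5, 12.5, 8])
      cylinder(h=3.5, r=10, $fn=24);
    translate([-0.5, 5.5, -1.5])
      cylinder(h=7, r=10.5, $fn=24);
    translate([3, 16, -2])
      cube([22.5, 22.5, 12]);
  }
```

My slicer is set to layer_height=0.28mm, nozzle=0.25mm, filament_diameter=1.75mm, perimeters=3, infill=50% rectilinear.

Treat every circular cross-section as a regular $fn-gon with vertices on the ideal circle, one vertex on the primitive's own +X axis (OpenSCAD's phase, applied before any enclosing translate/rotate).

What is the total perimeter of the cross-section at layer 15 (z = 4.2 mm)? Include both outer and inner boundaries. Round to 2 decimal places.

At z = 4.2 mm: the 27×29.5 cube contributes its full rectangle (perimeter 113.00 mm); the cylinder at (10.5, 12.5) is absent (z outside [8, 11.5]); the cylinder at (-0.5, 5.5): section is a regular 24-gon, circumradius r=10.5 (perimeter = 2·24·10.500·sin(180°/24) = 65.79 mm); the cube at (3, 16) is present — its section is the full 22.5×22.5 rectangle (perimeter 90.00 mm); Subtracting the remaining from the first: starting from the 27×29.5 cube, the r=10.5 cylinder at (-0.5, 5.5) partially overlaps it — only the 132.27 mm² overlap (of its 342.42 mm²) is removed, clipping the outline; the 22.5×22.5 cube at (3, 16) partially overlaps it — only the 303.75 mm² overlap (of its 506.25 mm²) is removed, clipping the outline — boundary = 137.40 mm; (whole slice rotated 45° about Z — lengths, areas and connectivity unchanged). Overall, the cross-section is a single solid region. Total boundary length (outer) = 137.40 mm.

137.40 mm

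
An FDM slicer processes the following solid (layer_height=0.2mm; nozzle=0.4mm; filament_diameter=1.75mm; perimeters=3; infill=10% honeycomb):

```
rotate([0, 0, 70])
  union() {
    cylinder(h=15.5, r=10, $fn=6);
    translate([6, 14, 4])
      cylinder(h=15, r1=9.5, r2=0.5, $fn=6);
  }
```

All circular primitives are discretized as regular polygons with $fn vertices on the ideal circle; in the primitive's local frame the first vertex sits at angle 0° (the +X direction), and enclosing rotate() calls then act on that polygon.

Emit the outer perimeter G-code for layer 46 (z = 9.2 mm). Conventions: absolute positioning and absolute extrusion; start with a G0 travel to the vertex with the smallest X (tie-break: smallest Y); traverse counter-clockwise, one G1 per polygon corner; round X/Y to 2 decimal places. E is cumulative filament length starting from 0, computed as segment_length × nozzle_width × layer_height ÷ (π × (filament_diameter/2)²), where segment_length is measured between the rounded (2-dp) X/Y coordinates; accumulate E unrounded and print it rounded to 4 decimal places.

G0 X-17.39 Y9.32 Z9.20
G1 X-13.29 Y4.43 E0.2122
G1 X-7.21 Y5.50 E0.4176
G1 X-9.85 Y-1.74 E0.6739
G1 X-3.42 Y-9.40 E1.0065
G1 X6.43 Y-7.66 E1.3392
G1 X9.85 Y1.74 E1.6719
G1 X3.42 Y9.40 E2.0045
G1 X-6.22 Y7.70 E2.3301
G1 X-4.82 Y11.53 E2.4657
G1 X-8.92 Y16.42 E2.6780
G1 X-15.20 Y15.31 E2.8901
G1 X-17.39 Y9.32 E3.1022

At z = 9.2 mm: the r=10 cylinder contributes a regular 6-gon of circumradius 10; the cone at (6, 14) (r1=9.5→r2=0.5) has section circumradius 6.380 here — a regular 6-gon; Combining (union): the regions partially overlap (shared area 0.43 mm²), so overlapping operands fuse into one piece — 1 connected region; (rotated 70° about Z; rotation is an isometry so areas/perimeters/island counts are preserved). The outline is a single polygon with 12 vertices. Extrusion per mm of travel: 0.4 × 0.2 / (π × 0.875²) = 0.033260. Accumulating E over each segment gives final E = 3.1022.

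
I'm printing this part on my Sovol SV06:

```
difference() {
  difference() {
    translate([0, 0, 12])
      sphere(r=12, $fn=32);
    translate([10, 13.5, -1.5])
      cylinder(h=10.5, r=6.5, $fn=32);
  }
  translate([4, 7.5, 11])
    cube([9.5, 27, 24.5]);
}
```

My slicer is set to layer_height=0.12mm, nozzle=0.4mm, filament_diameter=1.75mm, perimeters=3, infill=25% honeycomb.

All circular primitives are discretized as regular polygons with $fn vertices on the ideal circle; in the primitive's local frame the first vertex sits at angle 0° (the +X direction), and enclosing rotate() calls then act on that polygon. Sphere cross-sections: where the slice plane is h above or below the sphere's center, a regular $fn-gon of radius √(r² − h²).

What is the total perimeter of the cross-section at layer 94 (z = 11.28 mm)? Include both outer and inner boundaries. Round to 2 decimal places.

At z = 11.28 mm: the r=12 sphere contributes a regular 32-gon of circumradius √(12²−0.72²) = 11.978 (perimeter = 2·32·11.978·sin(180°/32) = 75.14 mm); the cylinder at (10, 13.5) is absent (z outside [-1.5, 9]); After the difference (first − rest): none of the subtracted shapes is present at this height, so the r=12 sphere is unchanged — boundary = 75.14 mm; the cube at (4, 7.5) (footprint 9.5×27) is included at this height (perimeter 73.00 mm); After the difference (first − rest): starting from that combined region, the 9.5×27 cube at (4, 7.5) partially overlaps it — only the 11.87 mm² overlap (of its 256.50 mm²) is removed, clipping the outline — boundary = 77.59 mm. Overall, the cross-section is a single solid region. Total boundary length (outer) = 77.59 mm.

77.59 mm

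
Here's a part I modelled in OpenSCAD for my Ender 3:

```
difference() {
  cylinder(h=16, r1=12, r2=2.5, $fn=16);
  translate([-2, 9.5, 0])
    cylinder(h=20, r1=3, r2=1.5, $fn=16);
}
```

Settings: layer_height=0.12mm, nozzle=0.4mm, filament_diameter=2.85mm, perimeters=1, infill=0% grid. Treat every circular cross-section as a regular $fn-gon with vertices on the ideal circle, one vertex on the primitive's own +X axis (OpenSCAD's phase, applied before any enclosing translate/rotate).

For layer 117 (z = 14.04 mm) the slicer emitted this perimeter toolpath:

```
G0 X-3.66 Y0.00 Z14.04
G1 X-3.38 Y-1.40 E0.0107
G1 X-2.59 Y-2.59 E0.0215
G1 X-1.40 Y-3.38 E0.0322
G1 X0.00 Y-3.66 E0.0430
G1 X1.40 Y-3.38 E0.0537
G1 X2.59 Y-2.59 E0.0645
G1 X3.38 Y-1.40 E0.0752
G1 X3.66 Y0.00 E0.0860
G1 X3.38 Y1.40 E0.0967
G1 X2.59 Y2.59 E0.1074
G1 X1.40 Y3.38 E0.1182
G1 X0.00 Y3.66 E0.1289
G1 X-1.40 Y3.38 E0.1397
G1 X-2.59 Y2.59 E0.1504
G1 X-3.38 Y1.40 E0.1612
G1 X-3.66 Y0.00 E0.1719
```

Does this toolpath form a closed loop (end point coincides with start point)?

yes

Start point (G0): (-3.66, 0.00). End point (last G1): the path returns to the start — closed.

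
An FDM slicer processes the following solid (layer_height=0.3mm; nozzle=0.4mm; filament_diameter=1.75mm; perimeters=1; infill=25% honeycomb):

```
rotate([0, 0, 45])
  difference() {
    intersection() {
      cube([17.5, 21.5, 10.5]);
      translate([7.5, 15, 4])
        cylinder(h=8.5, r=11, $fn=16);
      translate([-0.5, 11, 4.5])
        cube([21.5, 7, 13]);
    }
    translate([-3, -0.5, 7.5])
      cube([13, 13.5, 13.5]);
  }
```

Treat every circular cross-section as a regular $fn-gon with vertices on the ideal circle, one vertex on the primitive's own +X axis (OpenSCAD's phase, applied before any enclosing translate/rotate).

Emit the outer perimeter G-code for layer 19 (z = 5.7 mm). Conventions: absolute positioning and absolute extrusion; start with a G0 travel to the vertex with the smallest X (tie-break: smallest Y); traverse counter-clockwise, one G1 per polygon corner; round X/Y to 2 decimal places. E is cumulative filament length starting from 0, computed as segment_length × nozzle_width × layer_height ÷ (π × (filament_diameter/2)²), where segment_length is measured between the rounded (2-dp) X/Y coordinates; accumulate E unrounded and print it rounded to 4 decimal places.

At z = 5.7 mm: the cube (footprint 17.5×21.5) is included at this height; the r=11 cylinder at (7.5, 15) contributes a regular 16-gon of circumradius 11; the 21.5×7 cube at (-0.5, 11) contributes its full rectangle; Keeping only the common overlap: the r=11 cylinder at (7.5, 15) partially overlaps the 17.5×21.5 cube; clipping to the common part keeps 276.86 mm²; the 21.5×7 cube at (-0.5, 11) partially overlaps the running intersection; clipping to the common part keeps 122.50 mm² — 1 connected region; the cube at (-3, -0.5) is not intersected at this z (z outside [7.5, 21]); Taking the first minus the rest: none of the subtracted shapes is present at this height, so the result so far is unchanged — 1 connected region; (rotated 45° about Z; rotation is an isometry so areas/perimeters/island counts are preserved). The outline is a single polygon with 4 vertices. Extrusion per mm of travel: 0.4 × 0.3 / (π × 0.875²) = 0.049890. Accumulating E over each segment gives final E = 2.4447.

G0 X-12.73 Y12.73 Z5.70
G1 X-7.78 Y7.78 E0.3492
G1 X4.60 Y20.15 E1.2224
G1 X-0.35 Y25.10 E1.5716
G1 X-12.73 Y12.73 E2.4447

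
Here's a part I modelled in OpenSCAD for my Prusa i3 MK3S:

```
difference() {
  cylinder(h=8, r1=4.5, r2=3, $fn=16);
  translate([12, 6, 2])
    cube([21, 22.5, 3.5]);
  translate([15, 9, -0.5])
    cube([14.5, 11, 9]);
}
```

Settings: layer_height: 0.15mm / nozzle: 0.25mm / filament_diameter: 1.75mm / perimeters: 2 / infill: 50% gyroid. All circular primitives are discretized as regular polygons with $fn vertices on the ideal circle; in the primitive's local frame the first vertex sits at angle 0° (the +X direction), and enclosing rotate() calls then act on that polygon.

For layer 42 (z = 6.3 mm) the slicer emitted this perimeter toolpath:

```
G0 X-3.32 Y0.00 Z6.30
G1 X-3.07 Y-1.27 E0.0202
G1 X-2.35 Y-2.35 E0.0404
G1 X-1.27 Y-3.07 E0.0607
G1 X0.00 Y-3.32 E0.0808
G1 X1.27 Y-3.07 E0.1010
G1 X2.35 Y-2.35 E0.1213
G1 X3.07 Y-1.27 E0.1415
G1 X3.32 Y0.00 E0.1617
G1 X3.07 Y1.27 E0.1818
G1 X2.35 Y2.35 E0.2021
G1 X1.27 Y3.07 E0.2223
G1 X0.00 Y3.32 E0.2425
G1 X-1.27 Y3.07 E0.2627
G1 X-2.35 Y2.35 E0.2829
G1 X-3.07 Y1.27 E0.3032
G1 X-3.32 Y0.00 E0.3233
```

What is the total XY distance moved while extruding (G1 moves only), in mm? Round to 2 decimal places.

Sum the Euclidean lengths of each G1 segment: total = 20.74 mm.

20.74 mm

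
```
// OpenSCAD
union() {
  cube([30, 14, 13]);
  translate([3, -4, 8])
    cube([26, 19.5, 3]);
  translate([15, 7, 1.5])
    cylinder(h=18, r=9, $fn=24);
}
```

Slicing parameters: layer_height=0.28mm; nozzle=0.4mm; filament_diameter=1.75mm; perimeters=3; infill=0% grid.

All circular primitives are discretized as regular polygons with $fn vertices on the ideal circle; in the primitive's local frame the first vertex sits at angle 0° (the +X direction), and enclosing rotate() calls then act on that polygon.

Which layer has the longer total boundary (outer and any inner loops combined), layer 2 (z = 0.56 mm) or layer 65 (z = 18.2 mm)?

layer 2 (z = 0.56 mm)

Layer 2 (z = 0.56): the 30×14 cube contributes its full rectangle (perimeter 88.00 mm); the cube at (3, -4) is not intersected at this z (z outside [8, 11]); the cylinder at (15, 7) is absent (z outside [1.5, 19.5]); Combining (union): only the 30×14 cube is present, so the union is just that shape — boundary = 88.00 mm. So its perimeter = 88.00 mm. Layer 65 (z = 18.2): the cube is absent (z outside [0, 13]); the cube at (3, -4) is absent (z outside [8, 11]); the r=9 cylinder at (15, 7) contributes a regular 24-gon of circumradius 9 (perimeter = 2·24·9.000·sin(180°/24) = 56.39 mm); Merging all regions: only the r=9 cylinder at (15, 7) is present, so the union is just that shape — boundary = 56.39 mm. So its perimeter = 56.39 mm. Layer 2 is larger (88.00 vs 56.39 mm).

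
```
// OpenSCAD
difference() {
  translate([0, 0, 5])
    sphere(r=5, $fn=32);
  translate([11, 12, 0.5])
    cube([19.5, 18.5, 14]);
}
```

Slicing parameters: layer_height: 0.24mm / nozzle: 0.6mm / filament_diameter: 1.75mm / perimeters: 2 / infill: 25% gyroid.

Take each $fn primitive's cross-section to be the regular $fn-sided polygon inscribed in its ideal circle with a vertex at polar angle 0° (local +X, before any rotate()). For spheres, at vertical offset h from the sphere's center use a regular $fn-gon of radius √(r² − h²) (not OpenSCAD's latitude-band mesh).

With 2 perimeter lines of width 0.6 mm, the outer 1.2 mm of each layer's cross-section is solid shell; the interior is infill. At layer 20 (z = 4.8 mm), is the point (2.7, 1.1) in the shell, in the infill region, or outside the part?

At z = 4.8 mm: the r=5 sphere slices to a regular 32-gon of circumradius 4.996 (√(r²−h²) with h=0.2 from center); the 19.5×18.5 cube at (11, 12) contributes its full rectangle; After the difference (first − rest): starting from the r=5 sphere, the 19.5×18.5 cube at (11, 12) misses the remaining region (no effect) — 1 connected region. Overall, the cross-section is a single solid region. The nearest boundary edge runs (4.62, 1.91)→(4.90, 0.97); distance from the point to it = 2.07 mm. The point is inside the cross-section and 2.07 mm from the nearest boundary — more than the 1.2 mm shell width (2 × 0.6), so it's in the infill interior.

infill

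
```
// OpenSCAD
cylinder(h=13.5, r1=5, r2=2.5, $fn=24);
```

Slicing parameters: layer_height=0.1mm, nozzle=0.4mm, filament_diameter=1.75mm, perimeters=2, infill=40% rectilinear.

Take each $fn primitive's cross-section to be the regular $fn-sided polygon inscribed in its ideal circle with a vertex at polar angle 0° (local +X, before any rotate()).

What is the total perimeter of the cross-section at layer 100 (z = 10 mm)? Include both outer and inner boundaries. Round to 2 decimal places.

19.72 mm

At z = 10 mm: the cone: at t=0.741 of its height the radius interpolates to r₁+(r₂−r₁)t = 3.148, giving a regular 24-gon of that circumradius (perimeter = 2·24·3.148·sin(180°/24) = 19.72 mm). Overall, the cross-section is a single solid region. Total boundary length (outer) = 19.72 mm.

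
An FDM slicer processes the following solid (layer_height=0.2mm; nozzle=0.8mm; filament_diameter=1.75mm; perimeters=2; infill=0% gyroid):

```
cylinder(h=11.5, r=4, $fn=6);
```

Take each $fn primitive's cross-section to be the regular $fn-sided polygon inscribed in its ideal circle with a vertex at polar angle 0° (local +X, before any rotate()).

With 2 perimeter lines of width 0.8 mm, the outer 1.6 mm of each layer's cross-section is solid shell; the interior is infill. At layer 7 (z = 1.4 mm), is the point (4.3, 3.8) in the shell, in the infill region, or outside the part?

At z = 1.4 mm: the r=4 cylinder contributes a regular 6-gon of circumradius 4. Overall, the cross-section is a single solid region. The nearest boundary edge runs (4.00, 0.00)→(2.00, 3.46); distance from the point to it = 2.16 mm. The point is not inside any of the regions above, so it lies outside the cross-section (2.16 mm from the nearest boundary).

outside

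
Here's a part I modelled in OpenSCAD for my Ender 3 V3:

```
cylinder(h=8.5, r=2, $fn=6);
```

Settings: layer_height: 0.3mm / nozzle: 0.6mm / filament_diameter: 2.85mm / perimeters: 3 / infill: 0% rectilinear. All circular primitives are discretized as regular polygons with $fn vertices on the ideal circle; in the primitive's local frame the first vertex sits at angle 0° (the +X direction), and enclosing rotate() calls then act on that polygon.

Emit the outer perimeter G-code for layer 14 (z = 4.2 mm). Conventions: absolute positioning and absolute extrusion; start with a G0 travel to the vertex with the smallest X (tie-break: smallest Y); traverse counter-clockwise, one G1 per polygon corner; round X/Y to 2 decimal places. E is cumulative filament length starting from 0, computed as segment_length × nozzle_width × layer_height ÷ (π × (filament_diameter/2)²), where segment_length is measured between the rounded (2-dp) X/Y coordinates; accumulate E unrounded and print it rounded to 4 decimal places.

G0 X-2.00 Y0.00 Z4.20
G1 X-1.00 Y-1.73 E0.0564
G1 X1.00 Y-1.73 E0.1128
G1 X2.00 Y0.00 E0.1692
G1 X1.00 Y1.73 E0.2256
G1 X-1.00 Y1.73 E0.2820
G1 X-2.00 Y0.00 E0.3384

At z = 4.2 mm: the cylinder: section is a regular 6-gon, circumradius r=2. The outline is a single polygon with 6 vertices. Extrusion per mm of travel: 0.6 × 0.3 / (π × 1.425²) = 0.028216. Accumulating E over each segment gives final E = 0.3384.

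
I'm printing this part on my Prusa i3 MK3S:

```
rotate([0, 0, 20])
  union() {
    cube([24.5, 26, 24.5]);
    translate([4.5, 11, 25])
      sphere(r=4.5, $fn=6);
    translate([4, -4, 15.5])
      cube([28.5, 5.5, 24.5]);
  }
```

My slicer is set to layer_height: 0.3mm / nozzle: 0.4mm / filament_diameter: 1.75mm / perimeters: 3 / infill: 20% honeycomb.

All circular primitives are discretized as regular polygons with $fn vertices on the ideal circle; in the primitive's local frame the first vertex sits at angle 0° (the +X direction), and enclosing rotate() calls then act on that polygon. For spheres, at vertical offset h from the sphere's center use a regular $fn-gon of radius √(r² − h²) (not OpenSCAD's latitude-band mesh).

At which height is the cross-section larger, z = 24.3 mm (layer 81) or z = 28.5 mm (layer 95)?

layer 81 (z = 24.3 mm)

Layer 81 (z = 24.3): the cube (footprint 24.5×26) is included at this height (area 637.00 mm²); the sphere at (4.5, 11): section is a regular 6-gon, circumradius = √(r²−h²) = √(4.5²−0.7²) = 4.445 (area = (6/2)·4.445²·sin(360°/6) = 51.34 mm²); the cube at (4, -4) is present — its section is the full 28.5×5.5 rectangle (area 156.75 mm²); Merging all regions: the regions partially overlap — summed areas 845.09 mm² minus the doubly-counted overlap 82.09 mm² gives 763.00 mm² — area = 763.00 mm²; (rotated 20° about Z; rotation is an isometry so areas/perimeters/island counts are preserved). So its area = 763.00 mm². Layer 95 (z = 28.5): the cube is absent (z outside [0, 24.5]); the r=4.5 sphere at (4.5, 11) slices to a regular 6-gon of circumradius 2.828 (√(r²−h²) with h=3.5 from center) (area = (6/2)·2.828²·sin(360°/6) = 20.78 mm²); the cube at (4, -4) (footprint 28.5×5.5) is included at this height (area 156.75 mm²); Combining (union): the 2 present regions are separate (no shared area or edge), so areas and boundary lengths simply add and each stays a separate island — area = 177.53 mm²; (whole slice rotated 20° about Z — lengths, areas and connectivity unchanged). So its area = 177.53 mm². Layer 81 is larger (763.00 vs 177.53 mm²).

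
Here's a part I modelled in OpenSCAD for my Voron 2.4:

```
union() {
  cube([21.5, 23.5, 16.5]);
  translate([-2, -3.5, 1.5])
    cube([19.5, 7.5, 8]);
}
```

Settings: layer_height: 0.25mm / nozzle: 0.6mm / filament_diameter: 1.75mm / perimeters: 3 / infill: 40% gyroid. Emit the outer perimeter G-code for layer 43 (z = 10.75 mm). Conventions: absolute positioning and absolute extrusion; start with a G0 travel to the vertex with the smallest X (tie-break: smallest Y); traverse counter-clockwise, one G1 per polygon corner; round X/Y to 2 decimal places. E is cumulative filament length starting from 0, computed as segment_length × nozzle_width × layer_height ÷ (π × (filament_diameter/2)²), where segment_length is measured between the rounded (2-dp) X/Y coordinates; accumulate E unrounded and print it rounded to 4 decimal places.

At z = 10.75 mm: the cube is present — its section is the full 21.5×23.5 rectangle; the cube at (-2, -3.5) is not intersected at this z (z outside [1.5, 9.5]); Taking the union: only the 21.5×23.5 cube is present, so the union is just that shape — 1 connected region. The outline is a single polygon with 4 vertices. Extrusion per mm of travel: 0.6 × 0.25 / (π × 0.875²) = 0.062363. Accumulating E over each segment gives final E = 5.6126.

G0 X0.00 Y0.00 Z10.75
G1 X21.50 Y0.00 E1.3408
G1 X21.50 Y23.50 E2.8063
G1 X0.00 Y23.50 E4.1471
G1 X0.00 Y0.00 E5.6126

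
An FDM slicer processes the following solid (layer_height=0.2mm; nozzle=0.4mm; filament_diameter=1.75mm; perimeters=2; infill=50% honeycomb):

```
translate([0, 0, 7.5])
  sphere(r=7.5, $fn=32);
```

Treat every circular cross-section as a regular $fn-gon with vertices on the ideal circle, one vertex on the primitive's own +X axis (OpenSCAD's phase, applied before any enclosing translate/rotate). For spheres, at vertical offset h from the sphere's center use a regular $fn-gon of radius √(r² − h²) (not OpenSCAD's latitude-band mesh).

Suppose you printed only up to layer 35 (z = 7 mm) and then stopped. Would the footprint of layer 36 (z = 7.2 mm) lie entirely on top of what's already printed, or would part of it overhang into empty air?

entirely on top

Compare the two slices. At z = 7: the sphere: section is a regular 32-gon, circumradius = √(r²−h²) = √(7.5²−0.5²) = 7.483 (area = (32/2)·7.483²·sin(360°/32) = 174.80 mm²). At z = 7.2: the r=7.5 sphere slices to a regular 32-gon of circumradius 7.494 (√(r²−h²) with h=0.3 from center) (area = (32/2)·7.494²·sin(360°/32) = 175.30 mm²). Checking containment: the cross-section at z = 7.2 is a subset of the cross-section at z = 7.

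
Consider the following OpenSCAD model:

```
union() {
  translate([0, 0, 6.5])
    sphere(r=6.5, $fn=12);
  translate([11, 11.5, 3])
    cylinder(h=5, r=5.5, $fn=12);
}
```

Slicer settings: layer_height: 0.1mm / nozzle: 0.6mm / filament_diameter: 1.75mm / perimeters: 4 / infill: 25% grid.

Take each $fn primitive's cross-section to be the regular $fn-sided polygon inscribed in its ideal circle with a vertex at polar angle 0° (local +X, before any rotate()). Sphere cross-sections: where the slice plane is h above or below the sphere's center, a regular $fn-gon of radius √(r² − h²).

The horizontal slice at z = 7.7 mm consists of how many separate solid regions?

2

At z = 7.7 mm: the r=6.5 sphere contributes a regular 12-gon of circumradius √(6.5²−1.2²) = 6.388; the r=5.5 cylinder at (11, 11.5) contributes a regular 12-gon of circumradius 5.5; Taking the union: the 2 present regions are separate (no shared area or edge), so areas and boundary lengths simply add and each stays a separate island — 2 connected regions. The result has 2 disconnected regions.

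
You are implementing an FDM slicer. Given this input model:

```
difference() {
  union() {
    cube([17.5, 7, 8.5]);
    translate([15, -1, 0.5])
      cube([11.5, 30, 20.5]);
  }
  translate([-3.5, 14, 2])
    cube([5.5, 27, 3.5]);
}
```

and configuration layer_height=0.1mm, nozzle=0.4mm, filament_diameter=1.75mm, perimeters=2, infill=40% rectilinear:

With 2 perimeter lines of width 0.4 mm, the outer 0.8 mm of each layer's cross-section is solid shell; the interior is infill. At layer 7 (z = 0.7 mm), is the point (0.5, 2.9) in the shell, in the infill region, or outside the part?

At z = 0.7 mm: the cube (footprint 17.5×7) is included at this height; the cube at (15, -1) (footprint 11.5×30) is included at this height; Merging all regions: the regions partially overlap (shared area 17.50 mm²), so overlapping operands fuse into one piece — 1 connected region; the cube at (-3.5, 14) is absent (z outside [2, 5.5]); Taking the first minus the rest: none of the subtracted shapes is present at this height, so the result so far is unchanged — 1 connected region. Overall, the cross-section is a single solid region. The nearest boundary edge runs (0.00, 0.00)→(0.00, 7.00); distance from the point to it = 0.50 mm. The point is inside the cross-section, 0.50 mm from the nearest boundary — within the 0.8 mm shell band (2 × 0.4).

shell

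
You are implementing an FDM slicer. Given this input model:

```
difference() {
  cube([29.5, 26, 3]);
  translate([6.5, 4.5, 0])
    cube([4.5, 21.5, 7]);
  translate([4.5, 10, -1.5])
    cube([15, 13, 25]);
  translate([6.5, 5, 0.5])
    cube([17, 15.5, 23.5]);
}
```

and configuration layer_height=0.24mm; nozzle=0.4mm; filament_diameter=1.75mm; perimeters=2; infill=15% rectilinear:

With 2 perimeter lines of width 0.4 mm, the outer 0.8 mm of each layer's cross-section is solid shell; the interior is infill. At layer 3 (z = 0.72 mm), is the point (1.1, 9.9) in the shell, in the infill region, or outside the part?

infill

At z = 0.72 mm: the cube is present — its section is the full 29.5×26 rectangle; the cube at (6.5, 4.5) is present — its section is the full 4.5×21.5 rectangle; the cube at (4.5, 10) is present — its section is the full 15×13 rectangle; the 17×15.5 cube at (6.5, 5) contributes its full rectangle; After the difference (first − rest): starting from the 29.5×26 cube, the 4.5×21.5 cube at (6.5, 4.5) lies inside it touching the edge (removes its full 96.75 mm²); the 15×13 cube at (4.5, 10) partially overlaps it — only the 136.50 mm² overlap (of its 195.00 mm²) is removed, clipping the outline; the 17×15.5 cube at (6.5, 5) partially overlaps it — only the 104.50 mm² overlap (of its 263.50 mm²) is removed, clipping the outline — 1 connected region. Overall, the cross-section is a single solid region. The nearest boundary edge runs (0.00, 0.00)→(0.00, 26.00); distance from the point to it = 1.10 mm. The point is inside the cross-section and 1.10 mm from the nearest boundary — more than the 0.8 mm shell width (2 × 0.4), so it's in the infill interior.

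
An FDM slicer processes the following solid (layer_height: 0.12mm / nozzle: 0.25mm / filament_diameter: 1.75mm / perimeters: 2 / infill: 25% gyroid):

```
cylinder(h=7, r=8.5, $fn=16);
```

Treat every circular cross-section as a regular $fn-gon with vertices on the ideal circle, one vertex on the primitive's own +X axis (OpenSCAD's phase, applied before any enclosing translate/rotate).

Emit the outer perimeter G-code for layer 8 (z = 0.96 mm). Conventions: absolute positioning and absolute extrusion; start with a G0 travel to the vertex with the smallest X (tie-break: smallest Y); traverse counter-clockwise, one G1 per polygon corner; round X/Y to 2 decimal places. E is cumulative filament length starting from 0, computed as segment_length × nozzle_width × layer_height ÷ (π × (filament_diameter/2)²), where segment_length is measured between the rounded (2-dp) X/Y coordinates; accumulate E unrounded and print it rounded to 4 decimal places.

At z = 0.96 mm: the r=8.5 cylinder gives a regular 16-gon of circumradius 8.5 (constant along its height). The outline is a single polygon with 16 vertices. Extrusion per mm of travel: 0.25 × 0.12 / (π × 0.875²) = 0.012473. Accumulating E over each segment gives final E = 0.6617.

G0 X-8.50 Y0.00 Z0.96
G1 X-7.85 Y-3.25 E0.0413
G1 X-6.01 Y-6.01 E0.0827
G1 X-3.25 Y-7.85 E0.1241
G1 X0.00 Y-8.50 E0.1654
G1 X3.25 Y-7.85 E0.2068
G1 X6.01 Y-6.01 E0.2481
G1 X7.85 Y-3.25 E0.2895
G1 X8.50 Y0.00 E0.3308
G1 X7.85 Y3.25 E0.3722
G1 X6.01 Y6.01 E0.4136
G1 X3.25 Y7.85 E0.4549
G1 X0.00 Y8.50 E0.4963
G1 X-3.25 Y7.85 E0.5376
G1 X-6.01 Y6.01 E0.5790
G1 X-7.85 Y3.25 E0.6204
G1 X-8.50 Y0.00 E0.6617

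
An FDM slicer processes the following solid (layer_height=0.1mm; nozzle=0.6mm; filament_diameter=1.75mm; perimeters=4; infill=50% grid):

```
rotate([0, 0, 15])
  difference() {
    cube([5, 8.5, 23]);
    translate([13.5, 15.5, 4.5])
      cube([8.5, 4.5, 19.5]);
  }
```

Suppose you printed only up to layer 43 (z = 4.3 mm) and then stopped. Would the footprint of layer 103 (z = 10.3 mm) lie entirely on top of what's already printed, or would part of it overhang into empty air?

entirely on top

Compare the two slices. At z = 4.3: the 5×8.5 cube contributes its full rectangle (area 42.50 mm²); the cube at (13.5, 15.5) is not intersected at this z (z outside [4.5, 24]); Subtracting the remaining from the first: none of the subtracted shapes is present at this height, so the 5×8.5 cube is unchanged — area = 42.50 mm²; (rotated 15° about Z; rotation is an isometry so areas/perimeters/island counts are preserved). At z = 10.3: the cube is present — its section is the full 5×8.5 rectangle (area 42.50 mm²); the cube at (13.5, 15.5) (footprint 8.5×4.5) is included at this height (area 38.25 mm²); Subtracting the remaining from the first: starting from the 5×8.5 cube (42.50 mm²), the 8.5×4.5 cube at (13.5, 15.5) misses the remaining region (no effect) — area = 42.50 mm²; (whole slice rotated 15° about Z — lengths, areas and connectivity unchanged). Checking containment: the cross-section at z = 10.3 is a subset of the cross-section at z = 4.3.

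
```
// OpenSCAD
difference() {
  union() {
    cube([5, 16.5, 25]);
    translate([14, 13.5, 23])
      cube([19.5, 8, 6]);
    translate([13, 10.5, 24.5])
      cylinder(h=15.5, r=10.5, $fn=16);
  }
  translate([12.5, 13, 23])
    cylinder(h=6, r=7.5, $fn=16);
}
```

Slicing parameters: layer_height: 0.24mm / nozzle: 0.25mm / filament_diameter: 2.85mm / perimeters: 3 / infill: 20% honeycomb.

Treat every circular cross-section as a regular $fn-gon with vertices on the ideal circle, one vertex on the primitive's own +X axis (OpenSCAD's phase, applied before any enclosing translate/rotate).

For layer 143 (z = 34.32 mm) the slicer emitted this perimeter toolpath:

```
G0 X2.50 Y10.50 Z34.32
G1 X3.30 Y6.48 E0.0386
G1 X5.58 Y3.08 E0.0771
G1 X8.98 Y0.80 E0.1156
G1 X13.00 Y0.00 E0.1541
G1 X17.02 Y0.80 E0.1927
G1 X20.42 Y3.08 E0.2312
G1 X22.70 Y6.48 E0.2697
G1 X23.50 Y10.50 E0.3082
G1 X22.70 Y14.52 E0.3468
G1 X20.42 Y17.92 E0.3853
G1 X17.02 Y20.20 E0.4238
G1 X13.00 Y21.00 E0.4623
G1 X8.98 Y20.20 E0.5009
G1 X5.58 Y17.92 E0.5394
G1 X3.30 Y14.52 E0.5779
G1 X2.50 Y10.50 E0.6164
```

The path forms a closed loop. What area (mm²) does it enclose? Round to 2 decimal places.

Apply the shoelace formula to the sequence of (X, Y) vertices; enclosed area = 337.42 mm².

337.42 mm²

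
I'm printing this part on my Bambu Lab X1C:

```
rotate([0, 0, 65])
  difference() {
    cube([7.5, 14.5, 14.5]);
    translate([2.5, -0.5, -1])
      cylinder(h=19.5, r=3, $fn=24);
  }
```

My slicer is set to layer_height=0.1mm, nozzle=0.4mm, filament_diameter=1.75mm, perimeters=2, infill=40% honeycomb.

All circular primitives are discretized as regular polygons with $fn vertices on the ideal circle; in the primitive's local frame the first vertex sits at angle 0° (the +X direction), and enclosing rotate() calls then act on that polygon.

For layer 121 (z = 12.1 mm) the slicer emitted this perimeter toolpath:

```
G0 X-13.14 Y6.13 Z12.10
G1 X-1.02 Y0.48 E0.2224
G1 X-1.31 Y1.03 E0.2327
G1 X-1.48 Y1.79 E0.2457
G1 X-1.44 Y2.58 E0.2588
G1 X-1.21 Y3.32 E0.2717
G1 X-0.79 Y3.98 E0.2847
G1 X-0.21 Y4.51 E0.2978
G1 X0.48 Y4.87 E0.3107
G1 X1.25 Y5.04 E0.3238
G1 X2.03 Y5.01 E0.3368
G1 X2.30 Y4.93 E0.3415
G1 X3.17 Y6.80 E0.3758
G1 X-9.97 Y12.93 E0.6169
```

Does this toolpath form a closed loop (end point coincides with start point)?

Start point (G0): (-13.14, 6.13). End point (last G1): the path does not return to the start — open.

no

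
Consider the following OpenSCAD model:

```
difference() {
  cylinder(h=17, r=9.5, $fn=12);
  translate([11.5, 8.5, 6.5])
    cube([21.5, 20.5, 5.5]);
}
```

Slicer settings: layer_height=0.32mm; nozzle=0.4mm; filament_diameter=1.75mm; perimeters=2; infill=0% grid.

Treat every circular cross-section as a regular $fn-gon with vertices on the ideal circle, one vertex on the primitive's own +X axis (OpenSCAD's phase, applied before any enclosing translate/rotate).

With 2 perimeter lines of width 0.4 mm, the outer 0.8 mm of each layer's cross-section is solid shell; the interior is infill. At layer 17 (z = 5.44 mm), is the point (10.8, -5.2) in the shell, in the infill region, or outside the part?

outside

At z = 5.44 mm: the r=9.5 cylinder contributes a regular 12-gon of circumradius 9.5; the cube at (11.5, 8.5) is absent (z outside [6.5, 12]); After the difference (first − rest): none of the subtracted shapes is present at this height, so the r=9.5 cylinder is unchanged — 1 connected region. Overall, the cross-section is a single solid region. The nearest boundary edge runs (8.23, -4.75)→(9.50, 0.00); distance from the point to it = 2.60 mm. The point is not inside any of the regions above, so it lies outside the cross-section (2.60 mm from the nearest boundary).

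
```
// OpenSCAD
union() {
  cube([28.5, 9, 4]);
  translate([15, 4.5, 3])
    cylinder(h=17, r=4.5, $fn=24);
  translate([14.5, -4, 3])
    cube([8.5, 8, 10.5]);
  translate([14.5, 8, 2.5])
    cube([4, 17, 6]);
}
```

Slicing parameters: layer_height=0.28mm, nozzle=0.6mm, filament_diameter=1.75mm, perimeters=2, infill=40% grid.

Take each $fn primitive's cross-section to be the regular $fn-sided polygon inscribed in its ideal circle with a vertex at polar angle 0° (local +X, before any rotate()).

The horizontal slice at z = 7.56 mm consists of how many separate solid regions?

At z = 7.56 mm: the cube does not reach this height (z outside [0, 4]); the cylinder at (15, 4.5): section is a regular 24-gon, circumradius r=4.5; the 8.5×8 cube at (14.5, -4) contributes its full rectangle; the cube at (14.5, 8) is present — its section is the full 4×17 rectangle; Combining (union): the regions partially overlap (shared area 17.81 mm²), so overlapping operands fuse into one piece — 1 connected region. The result has 1 disconnected region.

1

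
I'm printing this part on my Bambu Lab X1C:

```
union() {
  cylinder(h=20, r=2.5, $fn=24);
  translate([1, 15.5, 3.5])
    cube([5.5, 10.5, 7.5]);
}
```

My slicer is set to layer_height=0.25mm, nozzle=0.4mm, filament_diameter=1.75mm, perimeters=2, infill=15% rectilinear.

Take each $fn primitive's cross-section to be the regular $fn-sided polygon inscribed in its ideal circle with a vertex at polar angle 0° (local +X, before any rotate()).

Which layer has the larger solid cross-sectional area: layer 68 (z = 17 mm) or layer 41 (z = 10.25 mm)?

Layer 68 (z = 17): the r=2.5 cylinder gives a regular 24-gon of circumradius 2.5 (constant along its height) (area = (24/2)·2.500²·sin(360°/24) = 19.41 mm²); the cube at (1, 15.5) is absent (z outside [3.5, 11]); Merging all regions: only the r=2.5 cylinder is present, so the union is just that shape — area = 19.41 mm². So its area = 19.41 mm². Layer 41 (z = 10.25): the r=2.5 cylinder contributes a regular 24-gon of circumradius 2.5 (area = (24/2)·2.500²·sin(360°/24) = 19.41 mm²); the cube at (1, 15.5) (footprint 5.5×10.5) is included at this height (area 57.75 mm²); Combining (union): the 2 present regions are separate (no shared area or edge), so areas and boundary lengths simply add and each stays a separate island — area = 77.16 mm². So its area = 77.16 mm². Layer 41 is larger (77.16 vs 19.41 mm²).

layer 41 (z = 10.25 mm)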